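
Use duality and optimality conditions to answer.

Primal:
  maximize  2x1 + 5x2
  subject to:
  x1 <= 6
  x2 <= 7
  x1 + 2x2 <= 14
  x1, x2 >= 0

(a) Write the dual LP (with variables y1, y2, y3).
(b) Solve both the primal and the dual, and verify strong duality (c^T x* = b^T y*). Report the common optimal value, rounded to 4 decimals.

The standard primal-dual pair for 'max c^T x s.t. A x <= b, x >= 0' is:
  Dual:  min b^T y  s.t.  A^T y >= c,  y >= 0.

So the dual LP is:
  minimize  6y1 + 7y2 + 14y3
  subject to:
    y1 + y3 >= 2
    y2 + 2y3 >= 5
    y1, y2, y3 >= 0

Solving the primal: x* = (0, 7).
  primal value c^T x* = 35.
Solving the dual: y* = (0, 0, 2.5).
  dual value b^T y* = 35.
Strong duality: c^T x* = b^T y*. Confirmed.

35


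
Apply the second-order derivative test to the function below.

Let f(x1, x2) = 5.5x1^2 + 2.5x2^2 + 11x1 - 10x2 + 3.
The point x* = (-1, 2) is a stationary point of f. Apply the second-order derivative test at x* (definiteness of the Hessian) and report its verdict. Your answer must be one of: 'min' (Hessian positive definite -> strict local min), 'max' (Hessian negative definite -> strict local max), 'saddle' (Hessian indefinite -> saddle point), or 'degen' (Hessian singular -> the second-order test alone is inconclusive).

Compute the Hessian H = grad^2 f:
  H = [[11, 0], [0, 5]]
Verify stationarity: grad f(x*) = H x* + g = (0, 0).
Eigenvalues of H: 5, 11.
Both eigenvalues > 0, so H is positive definite -> x* is a strict local min.

min


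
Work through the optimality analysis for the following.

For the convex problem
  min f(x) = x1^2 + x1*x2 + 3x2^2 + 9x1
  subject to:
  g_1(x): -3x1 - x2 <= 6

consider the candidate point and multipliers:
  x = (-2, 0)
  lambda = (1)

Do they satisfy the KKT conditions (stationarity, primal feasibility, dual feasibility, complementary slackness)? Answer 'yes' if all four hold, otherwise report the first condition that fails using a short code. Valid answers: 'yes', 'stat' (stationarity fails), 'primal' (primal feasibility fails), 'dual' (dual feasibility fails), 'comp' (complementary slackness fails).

Gradient of f: grad f(x) = Q x + c = (5, -2)
Constraint values g_i(x) = a_i^T x - b_i:
  g_1((-2, 0)) = 0
Stationarity residual: grad f(x) + sum_i lambda_i a_i = (2, -3)
  -> stationarity FAILS
Primal feasibility (all g_i <= 0): OK
Dual feasibility (all lambda_i >= 0): OK
Complementary slackness (lambda_i * g_i(x) = 0 for all i): OK

Verdict: the first failing condition is stationarity -> stat.

stat


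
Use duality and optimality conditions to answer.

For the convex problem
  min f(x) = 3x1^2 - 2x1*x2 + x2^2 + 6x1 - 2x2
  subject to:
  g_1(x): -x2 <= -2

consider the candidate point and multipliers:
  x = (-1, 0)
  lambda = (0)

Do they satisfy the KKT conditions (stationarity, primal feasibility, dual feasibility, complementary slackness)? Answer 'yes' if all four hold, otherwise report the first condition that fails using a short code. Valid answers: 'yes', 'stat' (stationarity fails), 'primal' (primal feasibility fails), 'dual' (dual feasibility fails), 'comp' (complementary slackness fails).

Gradient of f: grad f(x) = Q x + c = (0, 0)
Constraint values g_i(x) = a_i^T x - b_i:
  g_1((-1, 0)) = 2
Stationarity residual: grad f(x) + sum_i lambda_i a_i = (0, 0)
  -> stationarity OK
Primal feasibility (all g_i <= 0): FAILS
Dual feasibility (all lambda_i >= 0): OK
Complementary slackness (lambda_i * g_i(x) = 0 for all i): OK

Verdict: the first failing condition is primal_feasibility -> primal.

primal


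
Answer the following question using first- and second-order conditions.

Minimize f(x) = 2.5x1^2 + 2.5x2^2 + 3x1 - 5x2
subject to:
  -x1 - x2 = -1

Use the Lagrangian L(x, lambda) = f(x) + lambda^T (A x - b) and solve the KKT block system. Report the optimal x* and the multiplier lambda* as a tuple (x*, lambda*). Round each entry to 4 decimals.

Form the Lagrangian:
  L(x, lambda) = (1/2) x^T Q x + c^T x + lambda^T (A x - b)
Stationarity (grad_x L = 0): Q x + c + A^T lambda = 0.
Primal feasibility: A x = b.

This gives the KKT block system:
  [ Q   A^T ] [ x     ]   [-c ]
  [ A    0  ] [ lambda ] = [ b ]

Solving the linear system:
  x*      = (-0.3, 1.3)
  lambda* = (1.5)
  f(x*)   = -2.95

x* = (-0.3, 1.3), lambda* = (1.5)


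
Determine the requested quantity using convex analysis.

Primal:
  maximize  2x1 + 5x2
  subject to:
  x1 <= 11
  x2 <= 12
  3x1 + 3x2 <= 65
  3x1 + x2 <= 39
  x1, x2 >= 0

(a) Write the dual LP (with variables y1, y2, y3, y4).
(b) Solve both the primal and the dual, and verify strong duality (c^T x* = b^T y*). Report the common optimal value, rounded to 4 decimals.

The standard primal-dual pair for 'max c^T x s.t. A x <= b, x >= 0' is:
  Dual:  min b^T y  s.t.  A^T y >= c,  y >= 0.

So the dual LP is:
  minimize  11y1 + 12y2 + 65y3 + 39y4
  subject to:
    y1 + 3y3 + 3y4 >= 2
    y2 + 3y3 + y4 >= 5
    y1, y2, y3, y4 >= 0

Solving the primal: x* = (9, 12).
  primal value c^T x* = 78.
Solving the dual: y* = (0, 4.3333, 0, 0.6667).
  dual value b^T y* = 78.
Strong duality: c^T x* = b^T y*. Confirmed.

78


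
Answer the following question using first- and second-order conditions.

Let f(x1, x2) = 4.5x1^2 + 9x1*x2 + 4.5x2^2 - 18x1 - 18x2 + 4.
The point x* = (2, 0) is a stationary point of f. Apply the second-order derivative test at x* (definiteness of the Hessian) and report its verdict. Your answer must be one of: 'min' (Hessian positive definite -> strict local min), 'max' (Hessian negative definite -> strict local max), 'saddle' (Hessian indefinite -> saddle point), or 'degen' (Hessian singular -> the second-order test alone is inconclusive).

Compute the Hessian H = grad^2 f:
  H = [[9, 9], [9, 9]]
Verify stationarity: grad f(x*) = H x* + g = (0, 0).
Eigenvalues of H: 0, 18.
H has a zero eigenvalue (singular; positive semidefinite but not definite), so H is neither positive definite, negative definite, nor indefinite. The second-order test alone is inconclusive -> degen.
(Indeed, f is constant along the null direction of H through x*, so x* is not a strict local extremum.)

degen


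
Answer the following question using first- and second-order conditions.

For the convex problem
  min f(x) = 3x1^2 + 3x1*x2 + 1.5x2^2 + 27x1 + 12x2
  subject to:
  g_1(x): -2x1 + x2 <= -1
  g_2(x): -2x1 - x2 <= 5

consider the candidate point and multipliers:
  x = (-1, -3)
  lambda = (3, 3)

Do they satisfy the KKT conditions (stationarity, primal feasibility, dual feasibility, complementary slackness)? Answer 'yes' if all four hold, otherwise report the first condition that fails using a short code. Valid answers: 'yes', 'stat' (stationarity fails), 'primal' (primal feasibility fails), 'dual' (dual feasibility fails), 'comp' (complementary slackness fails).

Gradient of f: grad f(x) = Q x + c = (12, 0)
Constraint values g_i(x) = a_i^T x - b_i:
  g_1((-1, -3)) = 0
  g_2((-1, -3)) = 0
Stationarity residual: grad f(x) + sum_i lambda_i a_i = (0, 0)
  -> stationarity OK
Primal feasibility (all g_i <= 0): OK
Dual feasibility (all lambda_i >= 0): OK
Complementary slackness (lambda_i * g_i(x) = 0 for all i): OK

Verdict: yes, KKT holds.

yes


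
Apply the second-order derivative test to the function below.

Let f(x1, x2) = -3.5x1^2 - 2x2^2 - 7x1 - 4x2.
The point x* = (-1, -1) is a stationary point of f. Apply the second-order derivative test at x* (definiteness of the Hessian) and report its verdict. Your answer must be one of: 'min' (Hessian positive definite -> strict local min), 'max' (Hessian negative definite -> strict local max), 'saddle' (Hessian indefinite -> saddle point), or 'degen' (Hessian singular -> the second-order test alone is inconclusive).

Compute the Hessian H = grad^2 f:
  H = [[-7, 0], [0, -4]]
Verify stationarity: grad f(x*) = H x* + g = (0, 0).
Eigenvalues of H: -7, -4.
Both eigenvalues < 0, so H is negative definite -> x* is a strict local max.

max


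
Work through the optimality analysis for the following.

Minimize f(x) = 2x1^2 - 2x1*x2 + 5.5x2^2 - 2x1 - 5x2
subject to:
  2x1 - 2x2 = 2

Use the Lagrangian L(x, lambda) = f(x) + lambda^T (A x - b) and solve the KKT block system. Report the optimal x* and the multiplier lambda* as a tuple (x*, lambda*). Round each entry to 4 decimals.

Form the Lagrangian:
  L(x, lambda) = (1/2) x^T Q x + c^T x + lambda^T (A x - b)
Stationarity (grad_x L = 0): Q x + c + A^T lambda = 0.
Primal feasibility: A x = b.

This gives the KKT block system:
  [ Q   A^T ] [ x     ]   [-c ]
  [ A    0  ] [ lambda ] = [ b ]

Solving the linear system:
  x*      = (1.4545, 0.4545)
  lambda* = (-1.4545)
  f(x*)   = -1.1364

x* = (1.4545, 0.4545), lambda* = (-1.4545)


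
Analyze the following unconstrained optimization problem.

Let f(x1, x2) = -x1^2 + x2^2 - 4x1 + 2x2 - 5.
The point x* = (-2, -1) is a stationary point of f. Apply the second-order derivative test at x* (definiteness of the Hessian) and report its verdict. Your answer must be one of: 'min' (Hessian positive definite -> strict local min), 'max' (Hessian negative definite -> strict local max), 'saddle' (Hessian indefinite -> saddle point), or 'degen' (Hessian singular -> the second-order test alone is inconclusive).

Compute the Hessian H = grad^2 f:
  H = [[-2, 0], [0, 2]]
Verify stationarity: grad f(x*) = H x* + g = (0, 0).
Eigenvalues of H: -2, 2.
Eigenvalues have mixed signs, so H is indefinite -> x* is a saddle point.

saddle


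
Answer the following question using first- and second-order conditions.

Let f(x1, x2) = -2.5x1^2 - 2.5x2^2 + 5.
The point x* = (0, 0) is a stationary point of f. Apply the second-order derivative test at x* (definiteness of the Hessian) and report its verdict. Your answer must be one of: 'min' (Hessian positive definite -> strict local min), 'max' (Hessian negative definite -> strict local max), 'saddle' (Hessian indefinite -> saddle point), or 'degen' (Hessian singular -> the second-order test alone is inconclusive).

Compute the Hessian H = grad^2 f:
  H = [[-5, 0], [0, -5]]
Verify stationarity: grad f(x*) = H x* + g = (0, 0).
Eigenvalues of H: -5, -5.
Both eigenvalues < 0, so H is negative definite -> x* is a strict local max.

max


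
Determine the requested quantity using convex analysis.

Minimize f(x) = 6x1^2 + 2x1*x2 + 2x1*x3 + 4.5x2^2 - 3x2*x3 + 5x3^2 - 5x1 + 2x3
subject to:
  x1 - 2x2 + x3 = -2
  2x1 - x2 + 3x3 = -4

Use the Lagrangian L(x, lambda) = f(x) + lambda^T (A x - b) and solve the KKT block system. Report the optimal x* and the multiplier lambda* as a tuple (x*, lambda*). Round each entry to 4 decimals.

Form the Lagrangian:
  L(x, lambda) = (1/2) x^T Q x + c^T x + lambda^T (A x - b)
Stationarity (grad_x L = 0): Q x + c + A^T lambda = 0.
Primal feasibility: A x = b.

This gives the KKT block system:
  [ Q   A^T ] [ x     ]   [-c ]
  [ A    0  ] [ lambda ] = [ b ]

Solving the linear system:
  x*      = (-0.1034, 0.3793, -1.1379)
  lambda* = (1.8276, 2.9655)
  f(x*)   = 6.8793

x* = (-0.1034, 0.3793, -1.1379), lambda* = (1.8276, 2.9655)


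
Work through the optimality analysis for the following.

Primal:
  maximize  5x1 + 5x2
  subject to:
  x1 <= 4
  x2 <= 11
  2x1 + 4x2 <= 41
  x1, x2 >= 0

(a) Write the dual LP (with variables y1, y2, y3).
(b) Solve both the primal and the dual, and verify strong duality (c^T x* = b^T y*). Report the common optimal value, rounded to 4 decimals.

The standard primal-dual pair for 'max c^T x s.t. A x <= b, x >= 0' is:
  Dual:  min b^T y  s.t.  A^T y >= c,  y >= 0.

So the dual LP is:
  minimize  4y1 + 11y2 + 41y3
  subject to:
    y1 + 2y3 >= 5
    y2 + 4y3 >= 5
    y1, y2, y3 >= 0

Solving the primal: x* = (4, 8.25).
  primal value c^T x* = 61.25.
Solving the dual: y* = (2.5, 0, 1.25).
  dual value b^T y* = 61.25.
Strong duality: c^T x* = b^T y*. Confirmed.

61.25


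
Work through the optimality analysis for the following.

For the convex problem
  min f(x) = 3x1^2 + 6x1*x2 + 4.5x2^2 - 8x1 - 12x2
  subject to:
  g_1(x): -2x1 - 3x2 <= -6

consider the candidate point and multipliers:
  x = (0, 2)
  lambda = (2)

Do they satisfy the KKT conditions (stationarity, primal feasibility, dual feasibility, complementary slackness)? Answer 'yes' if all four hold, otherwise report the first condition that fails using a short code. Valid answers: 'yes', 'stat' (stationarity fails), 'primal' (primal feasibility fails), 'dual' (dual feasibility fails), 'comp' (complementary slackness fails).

Gradient of f: grad f(x) = Q x + c = (4, 6)
Constraint values g_i(x) = a_i^T x - b_i:
  g_1((0, 2)) = 0
Stationarity residual: grad f(x) + sum_i lambda_i a_i = (0, 0)
  -> stationarity OK
Primal feasibility (all g_i <= 0): OK
Dual feasibility (all lambda_i >= 0): OK
Complementary slackness (lambda_i * g_i(x) = 0 for all i): OK

Verdict: yes, KKT holds.

yes


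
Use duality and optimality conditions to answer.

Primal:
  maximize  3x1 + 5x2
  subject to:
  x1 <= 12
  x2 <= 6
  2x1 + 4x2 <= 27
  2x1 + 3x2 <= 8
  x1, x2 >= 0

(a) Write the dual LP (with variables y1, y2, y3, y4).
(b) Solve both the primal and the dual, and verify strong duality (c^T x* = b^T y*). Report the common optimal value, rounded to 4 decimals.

The standard primal-dual pair for 'max c^T x s.t. A x <= b, x >= 0' is:
  Dual:  min b^T y  s.t.  A^T y >= c,  y >= 0.

So the dual LP is:
  minimize  12y1 + 6y2 + 27y3 + 8y4
  subject to:
    y1 + 2y3 + 2y4 >= 3
    y2 + 4y3 + 3y4 >= 5
    y1, y2, y3, y4 >= 0

Solving the primal: x* = (0, 2.6667).
  primal value c^T x* = 13.3333.
Solving the dual: y* = (0, 0, 0, 1.6667).
  dual value b^T y* = 13.3333.
Strong duality: c^T x* = b^T y*. Confirmed.

13.3333


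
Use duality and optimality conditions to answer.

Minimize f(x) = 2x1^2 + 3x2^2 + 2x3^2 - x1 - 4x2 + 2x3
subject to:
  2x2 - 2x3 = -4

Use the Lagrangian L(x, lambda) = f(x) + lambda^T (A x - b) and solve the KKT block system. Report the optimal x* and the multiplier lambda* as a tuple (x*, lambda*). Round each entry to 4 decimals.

Form the Lagrangian:
  L(x, lambda) = (1/2) x^T Q x + c^T x + lambda^T (A x - b)
Stationarity (grad_x L = 0): Q x + c + A^T lambda = 0.
Primal feasibility: A x = b.

This gives the KKT block system:
  [ Q   A^T ] [ x     ]   [-c ]
  [ A    0  ] [ lambda ] = [ b ]

Solving the linear system:
  x*      = (0.25, -0.6, 1.4)
  lambda* = (3.8)
  f(x*)   = 10.075

x* = (0.25, -0.6, 1.4), lambda* = (3.8)


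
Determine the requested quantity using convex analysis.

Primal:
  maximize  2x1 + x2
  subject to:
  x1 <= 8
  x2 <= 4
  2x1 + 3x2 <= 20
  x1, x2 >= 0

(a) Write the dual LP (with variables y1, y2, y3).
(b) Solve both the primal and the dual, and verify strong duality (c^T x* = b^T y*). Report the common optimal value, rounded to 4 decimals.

The standard primal-dual pair for 'max c^T x s.t. A x <= b, x >= 0' is:
  Dual:  min b^T y  s.t.  A^T y >= c,  y >= 0.

So the dual LP is:
  minimize  8y1 + 4y2 + 20y3
  subject to:
    y1 + 2y3 >= 2
    y2 + 3y3 >= 1
    y1, y2, y3 >= 0

Solving the primal: x* = (8, 1.3333).
  primal value c^T x* = 17.3333.
Solving the dual: y* = (1.3333, 0, 0.3333).
  dual value b^T y* = 17.3333.
Strong duality: c^T x* = b^T y*. Confirmed.

17.3333


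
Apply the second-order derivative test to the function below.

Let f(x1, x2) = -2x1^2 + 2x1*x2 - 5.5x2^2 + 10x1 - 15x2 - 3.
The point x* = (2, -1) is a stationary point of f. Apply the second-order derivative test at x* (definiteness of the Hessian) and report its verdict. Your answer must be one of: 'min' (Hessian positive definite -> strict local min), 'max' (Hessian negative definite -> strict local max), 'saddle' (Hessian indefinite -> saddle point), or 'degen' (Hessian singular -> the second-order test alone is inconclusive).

Compute the Hessian H = grad^2 f:
  H = [[-4, 2], [2, -11]]
Verify stationarity: grad f(x*) = H x* + g = (0, 0).
Eigenvalues of H: -11.5311, -3.4689.
Both eigenvalues < 0, so H is negative definite -> x* is a strict local max.

max


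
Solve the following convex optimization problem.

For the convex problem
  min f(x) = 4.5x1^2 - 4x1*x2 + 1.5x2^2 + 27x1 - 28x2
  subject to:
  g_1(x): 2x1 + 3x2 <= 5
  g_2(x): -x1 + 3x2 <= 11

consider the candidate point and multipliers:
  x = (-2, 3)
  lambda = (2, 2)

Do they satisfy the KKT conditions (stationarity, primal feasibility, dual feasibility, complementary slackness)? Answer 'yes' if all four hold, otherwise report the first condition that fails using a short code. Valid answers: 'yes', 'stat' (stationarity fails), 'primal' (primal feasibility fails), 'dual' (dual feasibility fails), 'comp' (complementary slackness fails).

Gradient of f: grad f(x) = Q x + c = (-3, -11)
Constraint values g_i(x) = a_i^T x - b_i:
  g_1((-2, 3)) = 0
  g_2((-2, 3)) = 0
Stationarity residual: grad f(x) + sum_i lambda_i a_i = (-1, 1)
  -> stationarity FAILS
Primal feasibility (all g_i <= 0): OK
Dual feasibility (all lambda_i >= 0): OK
Complementary slackness (lambda_i * g_i(x) = 0 for all i): OK

Verdict: the first failing condition is stationarity -> stat.

stat


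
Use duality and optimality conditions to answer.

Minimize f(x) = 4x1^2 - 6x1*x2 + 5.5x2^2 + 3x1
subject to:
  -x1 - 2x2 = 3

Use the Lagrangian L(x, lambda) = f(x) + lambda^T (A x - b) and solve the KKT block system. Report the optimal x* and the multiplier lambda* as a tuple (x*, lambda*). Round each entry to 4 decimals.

Form the Lagrangian:
  L(x, lambda) = (1/2) x^T Q x + c^T x + lambda^T (A x - b)
Stationarity (grad_x L = 0): Q x + c + A^T lambda = 0.
Primal feasibility: A x = b.

This gives the KKT block system:
  [ Q   A^T ] [ x     ]   [-c ]
  [ A    0  ] [ lambda ] = [ b ]

Solving the linear system:
  x*      = (-1.209, -0.8955)
  lambda* = (-1.2985)
  f(x*)   = 0.1343

x* = (-1.209, -0.8955), lambda* = (-1.2985)


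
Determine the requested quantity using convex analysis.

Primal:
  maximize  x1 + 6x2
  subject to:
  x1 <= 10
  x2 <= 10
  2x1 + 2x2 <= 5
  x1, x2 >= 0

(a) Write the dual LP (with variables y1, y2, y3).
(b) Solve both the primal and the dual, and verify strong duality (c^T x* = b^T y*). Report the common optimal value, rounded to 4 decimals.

The standard primal-dual pair for 'max c^T x s.t. A x <= b, x >= 0' is:
  Dual:  min b^T y  s.t.  A^T y >= c,  y >= 0.

So the dual LP is:
  minimize  10y1 + 10y2 + 5y3
  subject to:
    y1 + 2y3 >= 1
    y2 + 2y3 >= 6
    y1, y2, y3 >= 0

Solving the primal: x* = (0, 2.5).
  primal value c^T x* = 15.
Solving the dual: y* = (0, 0, 3).
  dual value b^T y* = 15.
Strong duality: c^T x* = b^T y*. Confirmed.

15


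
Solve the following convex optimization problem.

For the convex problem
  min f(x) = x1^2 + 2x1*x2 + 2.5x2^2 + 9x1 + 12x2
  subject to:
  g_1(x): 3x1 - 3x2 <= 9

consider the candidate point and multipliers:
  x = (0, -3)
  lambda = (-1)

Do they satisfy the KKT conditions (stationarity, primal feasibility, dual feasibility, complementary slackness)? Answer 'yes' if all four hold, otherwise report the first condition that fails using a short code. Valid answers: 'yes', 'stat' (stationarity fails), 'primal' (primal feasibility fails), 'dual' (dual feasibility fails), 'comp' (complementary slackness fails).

Gradient of f: grad f(x) = Q x + c = (3, -3)
Constraint values g_i(x) = a_i^T x - b_i:
  g_1((0, -3)) = 0
Stationarity residual: grad f(x) + sum_i lambda_i a_i = (0, 0)
  -> stationarity OK
Primal feasibility (all g_i <= 0): OK
Dual feasibility (all lambda_i >= 0): FAILS
Complementary slackness (lambda_i * g_i(x) = 0 for all i): OK

Verdict: the first failing condition is dual_feasibility -> dual.

dual


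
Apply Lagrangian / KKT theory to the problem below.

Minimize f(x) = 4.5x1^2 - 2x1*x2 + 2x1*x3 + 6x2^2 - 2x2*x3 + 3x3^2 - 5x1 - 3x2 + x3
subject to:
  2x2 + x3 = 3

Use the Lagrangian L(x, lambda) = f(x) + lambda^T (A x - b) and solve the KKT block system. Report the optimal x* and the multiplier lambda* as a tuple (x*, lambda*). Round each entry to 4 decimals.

Form the Lagrangian:
  L(x, lambda) = (1/2) x^T Q x + c^T x + lambda^T (A x - b)
Stationarity (grad_x L = 0): Q x + c + A^T lambda = 0.
Primal feasibility: A x = b.

This gives the KKT block system:
  [ Q   A^T ] [ x     ]   [-c ]
  [ A    0  ] [ lambda ] = [ b ]

Solving the linear system:
  x*      = (0.6611, 1.1583, 0.6833)
  lambda* = (-4.1056)
  f(x*)   = 3.1097

x* = (0.6611, 1.1583, 0.6833), lambda* = (-4.1056)


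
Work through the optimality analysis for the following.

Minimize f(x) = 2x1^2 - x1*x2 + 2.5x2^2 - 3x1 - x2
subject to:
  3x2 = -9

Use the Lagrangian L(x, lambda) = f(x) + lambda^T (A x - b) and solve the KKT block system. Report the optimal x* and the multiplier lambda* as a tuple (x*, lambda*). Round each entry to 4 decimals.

Form the Lagrangian:
  L(x, lambda) = (1/2) x^T Q x + c^T x + lambda^T (A x - b)
Stationarity (grad_x L = 0): Q x + c + A^T lambda = 0.
Primal feasibility: A x = b.

This gives the KKT block system:
  [ Q   A^T ] [ x     ]   [-c ]
  [ A    0  ] [ lambda ] = [ b ]

Solving the linear system:
  x*      = (0, -3)
  lambda* = (5.3333)
  f(x*)   = 25.5

x* = (0, -3), lambda* = (5.3333)


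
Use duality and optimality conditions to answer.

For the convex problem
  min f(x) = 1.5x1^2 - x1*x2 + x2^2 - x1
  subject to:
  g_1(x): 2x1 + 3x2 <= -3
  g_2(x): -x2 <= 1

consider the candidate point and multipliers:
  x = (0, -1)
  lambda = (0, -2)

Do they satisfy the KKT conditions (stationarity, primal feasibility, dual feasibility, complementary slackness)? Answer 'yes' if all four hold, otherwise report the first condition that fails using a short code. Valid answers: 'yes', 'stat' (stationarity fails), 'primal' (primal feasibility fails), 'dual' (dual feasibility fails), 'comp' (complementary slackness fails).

Gradient of f: grad f(x) = Q x + c = (0, -2)
Constraint values g_i(x) = a_i^T x - b_i:
  g_1((0, -1)) = 0
  g_2((0, -1)) = 0
Stationarity residual: grad f(x) + sum_i lambda_i a_i = (0, 0)
  -> stationarity OK
Primal feasibility (all g_i <= 0): OK
Dual feasibility (all lambda_i >= 0): FAILS
Complementary slackness (lambda_i * g_i(x) = 0 for all i): OK

Verdict: the first failing condition is dual_feasibility -> dual.

dual


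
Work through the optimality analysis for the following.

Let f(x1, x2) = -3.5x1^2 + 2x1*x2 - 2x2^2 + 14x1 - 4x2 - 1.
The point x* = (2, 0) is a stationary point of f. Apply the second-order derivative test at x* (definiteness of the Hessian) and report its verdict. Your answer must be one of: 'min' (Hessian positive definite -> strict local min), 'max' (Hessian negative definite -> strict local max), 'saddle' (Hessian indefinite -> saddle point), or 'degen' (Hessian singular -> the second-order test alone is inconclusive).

Compute the Hessian H = grad^2 f:
  H = [[-7, 2], [2, -4]]
Verify stationarity: grad f(x*) = H x* + g = (0, 0).
Eigenvalues of H: -8, -3.
Both eigenvalues < 0, so H is negative definite -> x* is a strict local max.

max


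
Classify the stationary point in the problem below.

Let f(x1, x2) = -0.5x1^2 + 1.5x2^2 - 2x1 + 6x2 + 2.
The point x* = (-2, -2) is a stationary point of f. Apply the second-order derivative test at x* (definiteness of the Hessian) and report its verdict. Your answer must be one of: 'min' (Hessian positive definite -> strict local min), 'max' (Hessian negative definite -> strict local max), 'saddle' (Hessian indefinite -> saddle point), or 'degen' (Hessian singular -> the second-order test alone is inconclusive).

Compute the Hessian H = grad^2 f:
  H = [[-1, 0], [0, 3]]
Verify stationarity: grad f(x*) = H x* + g = (0, 0).
Eigenvalues of H: -1, 3.
Eigenvalues have mixed signs, so H is indefinite -> x* is a saddle point.

saddle


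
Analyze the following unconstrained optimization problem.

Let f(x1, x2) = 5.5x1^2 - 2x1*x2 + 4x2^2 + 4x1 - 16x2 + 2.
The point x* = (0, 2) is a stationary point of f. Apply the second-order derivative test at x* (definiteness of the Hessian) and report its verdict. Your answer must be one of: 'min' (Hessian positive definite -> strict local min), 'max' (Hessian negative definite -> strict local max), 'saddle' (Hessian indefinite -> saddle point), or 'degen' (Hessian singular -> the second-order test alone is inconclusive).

Compute the Hessian H = grad^2 f:
  H = [[11, -2], [-2, 8]]
Verify stationarity: grad f(x*) = H x* + g = (0, 0).
Eigenvalues of H: 7, 12.
Both eigenvalues > 0, so H is positive definite -> x* is a strict local min.

min


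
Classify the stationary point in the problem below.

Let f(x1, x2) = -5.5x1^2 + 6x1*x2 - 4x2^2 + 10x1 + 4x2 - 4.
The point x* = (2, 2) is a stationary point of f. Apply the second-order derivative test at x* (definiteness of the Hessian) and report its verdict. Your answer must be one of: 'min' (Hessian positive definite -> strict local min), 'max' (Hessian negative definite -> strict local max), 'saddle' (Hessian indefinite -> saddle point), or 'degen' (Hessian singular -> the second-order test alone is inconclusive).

Compute the Hessian H = grad^2 f:
  H = [[-11, 6], [6, -8]]
Verify stationarity: grad f(x*) = H x* + g = (0, 0).
Eigenvalues of H: -15.6847, -3.3153.
Both eigenvalues < 0, so H is negative definite -> x* is a strict local max.

max


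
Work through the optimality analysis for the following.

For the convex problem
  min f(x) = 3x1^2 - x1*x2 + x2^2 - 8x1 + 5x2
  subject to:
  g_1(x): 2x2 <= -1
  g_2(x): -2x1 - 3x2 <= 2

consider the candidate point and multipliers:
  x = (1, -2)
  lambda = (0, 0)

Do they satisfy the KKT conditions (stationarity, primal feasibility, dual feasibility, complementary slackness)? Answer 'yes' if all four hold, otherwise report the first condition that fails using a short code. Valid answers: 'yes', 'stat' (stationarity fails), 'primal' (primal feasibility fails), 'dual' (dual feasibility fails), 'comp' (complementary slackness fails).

Gradient of f: grad f(x) = Q x + c = (0, 0)
Constraint values g_i(x) = a_i^T x - b_i:
  g_1((1, -2)) = -3
  g_2((1, -2)) = 2
Stationarity residual: grad f(x) + sum_i lambda_i a_i = (0, 0)
  -> stationarity OK
Primal feasibility (all g_i <= 0): FAILS
Dual feasibility (all lambda_i >= 0): OK
Complementary slackness (lambda_i * g_i(x) = 0 for all i): OK

Verdict: the first failing condition is primal_feasibility -> primal.

primal


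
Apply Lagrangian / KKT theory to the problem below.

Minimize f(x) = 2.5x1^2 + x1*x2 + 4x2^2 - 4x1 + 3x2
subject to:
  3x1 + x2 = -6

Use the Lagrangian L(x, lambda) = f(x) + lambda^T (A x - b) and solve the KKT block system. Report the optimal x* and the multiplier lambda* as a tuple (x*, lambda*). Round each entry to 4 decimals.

Form the Lagrangian:
  L(x, lambda) = (1/2) x^T Q x + c^T x + lambda^T (A x - b)
Stationarity (grad_x L = 0): Q x + c + A^T lambda = 0.
Primal feasibility: A x = b.

This gives the KKT block system:
  [ Q   A^T ] [ x     ]   [-c ]
  [ A    0  ] [ lambda ] = [ b ]

Solving the linear system:
  x*      = (-1.7606, -0.7183)
  lambda* = (4.507)
  f(x*)   = 15.9648

x* = (-1.7606, -0.7183), lambda* = (4.507)


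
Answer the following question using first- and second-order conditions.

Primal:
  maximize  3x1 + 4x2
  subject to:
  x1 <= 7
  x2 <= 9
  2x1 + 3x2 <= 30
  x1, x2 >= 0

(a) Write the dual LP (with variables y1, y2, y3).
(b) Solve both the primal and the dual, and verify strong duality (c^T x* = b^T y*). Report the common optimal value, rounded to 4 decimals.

The standard primal-dual pair for 'max c^T x s.t. A x <= b, x >= 0' is:
  Dual:  min b^T y  s.t.  A^T y >= c,  y >= 0.

So the dual LP is:
  minimize  7y1 + 9y2 + 30y3
  subject to:
    y1 + 2y3 >= 3
    y2 + 3y3 >= 4
    y1, y2, y3 >= 0

Solving the primal: x* = (7, 5.3333).
  primal value c^T x* = 42.3333.
Solving the dual: y* = (0.3333, 0, 1.3333).
  dual value b^T y* = 42.3333.
Strong duality: c^T x* = b^T y*. Confirmed.

42.3333


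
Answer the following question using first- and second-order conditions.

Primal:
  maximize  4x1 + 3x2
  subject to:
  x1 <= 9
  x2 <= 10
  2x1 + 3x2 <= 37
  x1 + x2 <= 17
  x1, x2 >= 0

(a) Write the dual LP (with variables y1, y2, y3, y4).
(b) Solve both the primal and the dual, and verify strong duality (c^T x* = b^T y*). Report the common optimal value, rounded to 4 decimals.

The standard primal-dual pair for 'max c^T x s.t. A x <= b, x >= 0' is:
  Dual:  min b^T y  s.t.  A^T y >= c,  y >= 0.

So the dual LP is:
  minimize  9y1 + 10y2 + 37y3 + 17y4
  subject to:
    y1 + 2y3 + y4 >= 4
    y2 + 3y3 + y4 >= 3
    y1, y2, y3, y4 >= 0

Solving the primal: x* = (9, 6.3333).
  primal value c^T x* = 55.
Solving the dual: y* = (2, 0, 1, 0).
  dual value b^T y* = 55.
Strong duality: c^T x* = b^T y*. Confirmed.

55


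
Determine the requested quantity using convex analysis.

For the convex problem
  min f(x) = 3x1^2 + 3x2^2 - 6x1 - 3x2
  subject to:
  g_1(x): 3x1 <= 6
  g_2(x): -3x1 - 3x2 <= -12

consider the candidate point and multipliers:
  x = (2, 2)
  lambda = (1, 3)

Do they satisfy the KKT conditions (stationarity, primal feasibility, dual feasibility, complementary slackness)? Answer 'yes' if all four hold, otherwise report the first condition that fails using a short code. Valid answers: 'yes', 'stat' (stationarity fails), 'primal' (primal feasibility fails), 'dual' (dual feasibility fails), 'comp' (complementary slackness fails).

Gradient of f: grad f(x) = Q x + c = (6, 9)
Constraint values g_i(x) = a_i^T x - b_i:
  g_1((2, 2)) = 0
  g_2((2, 2)) = 0
Stationarity residual: grad f(x) + sum_i lambda_i a_i = (0, 0)
  -> stationarity OK
Primal feasibility (all g_i <= 0): OK
Dual feasibility (all lambda_i >= 0): OK
Complementary slackness (lambda_i * g_i(x) = 0 for all i): OK

Verdict: yes, KKT holds.

yes


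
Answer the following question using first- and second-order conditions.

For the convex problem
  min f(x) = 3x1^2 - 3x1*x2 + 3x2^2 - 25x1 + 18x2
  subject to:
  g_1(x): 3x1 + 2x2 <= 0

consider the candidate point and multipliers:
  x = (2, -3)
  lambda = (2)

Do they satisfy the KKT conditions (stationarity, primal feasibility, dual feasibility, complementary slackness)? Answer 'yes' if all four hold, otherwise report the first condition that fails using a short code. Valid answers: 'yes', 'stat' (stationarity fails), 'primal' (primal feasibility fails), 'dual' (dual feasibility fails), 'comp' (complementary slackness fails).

Gradient of f: grad f(x) = Q x + c = (-4, -6)
Constraint values g_i(x) = a_i^T x - b_i:
  g_1((2, -3)) = 0
Stationarity residual: grad f(x) + sum_i lambda_i a_i = (2, -2)
  -> stationarity FAILS
Primal feasibility (all g_i <= 0): OK
Dual feasibility (all lambda_i >= 0): OK
Complementary slackness (lambda_i * g_i(x) = 0 for all i): OK

Verdict: the first failing condition is stationarity -> stat.

stat


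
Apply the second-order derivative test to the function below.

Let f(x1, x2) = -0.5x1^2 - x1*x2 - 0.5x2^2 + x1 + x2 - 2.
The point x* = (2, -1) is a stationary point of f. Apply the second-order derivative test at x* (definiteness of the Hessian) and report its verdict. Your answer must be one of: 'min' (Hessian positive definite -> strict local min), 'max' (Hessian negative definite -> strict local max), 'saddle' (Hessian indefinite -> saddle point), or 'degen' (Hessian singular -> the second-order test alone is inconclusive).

Compute the Hessian H = grad^2 f:
  H = [[-1, -1], [-1, -1]]
Verify stationarity: grad f(x*) = H x* + g = (0, 0).
Eigenvalues of H: -2, 0.
H has a zero eigenvalue (singular; negative semidefinite but not definite), so H is neither positive definite, negative definite, nor indefinite. The second-order test alone is inconclusive -> degen.
(Indeed, f is constant along the null direction of H through x*, so x* is not a strict local extremum.)

degen


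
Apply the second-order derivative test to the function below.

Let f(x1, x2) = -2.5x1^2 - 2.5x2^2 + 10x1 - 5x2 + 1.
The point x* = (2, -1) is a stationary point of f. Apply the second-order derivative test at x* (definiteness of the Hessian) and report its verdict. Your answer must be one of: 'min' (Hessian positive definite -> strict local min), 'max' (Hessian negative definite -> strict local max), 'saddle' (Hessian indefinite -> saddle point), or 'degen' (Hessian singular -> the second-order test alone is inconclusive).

Compute the Hessian H = grad^2 f:
  H = [[-5, 0], [0, -5]]
Verify stationarity: grad f(x*) = H x* + g = (0, 0).
Eigenvalues of H: -5, -5.
Both eigenvalues < 0, so H is negative definite -> x* is a strict local max.

max


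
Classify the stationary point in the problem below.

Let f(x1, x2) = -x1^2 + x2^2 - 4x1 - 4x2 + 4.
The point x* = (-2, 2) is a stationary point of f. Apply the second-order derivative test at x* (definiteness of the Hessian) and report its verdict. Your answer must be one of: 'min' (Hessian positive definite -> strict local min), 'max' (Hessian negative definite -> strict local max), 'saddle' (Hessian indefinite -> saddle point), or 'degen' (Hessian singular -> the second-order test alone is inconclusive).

Compute the Hessian H = grad^2 f:
  H = [[-2, 0], [0, 2]]
Verify stationarity: grad f(x*) = H x* + g = (0, 0).
Eigenvalues of H: -2, 2.
Eigenvalues have mixed signs, so H is indefinite -> x* is a saddle point.

saddle


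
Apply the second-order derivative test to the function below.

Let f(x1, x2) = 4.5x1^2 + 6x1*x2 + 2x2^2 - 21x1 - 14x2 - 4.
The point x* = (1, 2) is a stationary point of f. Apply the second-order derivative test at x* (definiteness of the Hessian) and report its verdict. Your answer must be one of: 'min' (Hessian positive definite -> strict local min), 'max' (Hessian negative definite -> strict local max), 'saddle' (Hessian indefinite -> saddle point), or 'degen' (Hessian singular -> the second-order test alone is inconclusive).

Compute the Hessian H = grad^2 f:
  H = [[9, 6], [6, 4]]
Verify stationarity: grad f(x*) = H x* + g = (0, 0).
Eigenvalues of H: 0, 13.
H has a zero eigenvalue (singular; positive semidefinite but not definite), so H is neither positive definite, negative definite, nor indefinite. The second-order test alone is inconclusive -> degen.
(Indeed, f is constant along the null direction of H through x*, so x* is not a strict local extremum.)

degen


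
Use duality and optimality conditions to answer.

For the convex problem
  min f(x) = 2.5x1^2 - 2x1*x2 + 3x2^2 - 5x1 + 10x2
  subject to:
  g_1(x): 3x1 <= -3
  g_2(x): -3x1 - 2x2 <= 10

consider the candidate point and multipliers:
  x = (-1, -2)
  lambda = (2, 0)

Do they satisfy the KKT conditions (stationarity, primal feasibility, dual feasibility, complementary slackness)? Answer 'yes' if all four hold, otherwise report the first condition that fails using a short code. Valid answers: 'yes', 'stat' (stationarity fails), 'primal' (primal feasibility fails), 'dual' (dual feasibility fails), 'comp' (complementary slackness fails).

Gradient of f: grad f(x) = Q x + c = (-6, 0)
Constraint values g_i(x) = a_i^T x - b_i:
  g_1((-1, -2)) = 0
  g_2((-1, -2)) = -3
Stationarity residual: grad f(x) + sum_i lambda_i a_i = (0, 0)
  -> stationarity OK
Primal feasibility (all g_i <= 0): OK
Dual feasibility (all lambda_i >= 0): OK
Complementary slackness (lambda_i * g_i(x) = 0 for all i): OK

Verdict: yes, KKT holds.

yes


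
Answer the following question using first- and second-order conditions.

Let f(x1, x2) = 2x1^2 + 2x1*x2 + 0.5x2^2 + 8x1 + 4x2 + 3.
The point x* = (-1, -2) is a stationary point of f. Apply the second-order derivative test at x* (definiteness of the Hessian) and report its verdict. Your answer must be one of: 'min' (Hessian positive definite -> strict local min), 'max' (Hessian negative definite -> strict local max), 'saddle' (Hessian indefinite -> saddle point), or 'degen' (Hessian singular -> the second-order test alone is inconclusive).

Compute the Hessian H = grad^2 f:
  H = [[4, 2], [2, 1]]
Verify stationarity: grad f(x*) = H x* + g = (0, 0).
Eigenvalues of H: 0, 5.
H has a zero eigenvalue (singular; positive semidefinite but not definite), so H is neither positive definite, negative definite, nor indefinite. The second-order test alone is inconclusive -> degen.
(Indeed, f is constant along the null direction of H through x*, so x* is not a strict local extremum.)

degen


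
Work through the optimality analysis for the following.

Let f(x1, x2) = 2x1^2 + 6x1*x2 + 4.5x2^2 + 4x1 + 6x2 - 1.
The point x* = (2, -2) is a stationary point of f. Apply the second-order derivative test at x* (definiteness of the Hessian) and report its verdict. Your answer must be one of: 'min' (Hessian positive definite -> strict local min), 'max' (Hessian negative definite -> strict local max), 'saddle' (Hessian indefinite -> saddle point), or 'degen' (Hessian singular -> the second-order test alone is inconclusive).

Compute the Hessian H = grad^2 f:
  H = [[4, 6], [6, 9]]
Verify stationarity: grad f(x*) = H x* + g = (0, 0).
Eigenvalues of H: 0, 13.
H has a zero eigenvalue (singular; positive semidefinite but not definite), so H is neither positive definite, negative definite, nor indefinite. The second-order test alone is inconclusive -> degen.
(Indeed, f is constant along the null direction of H through x*, so x* is not a strict local extremum.)

degen


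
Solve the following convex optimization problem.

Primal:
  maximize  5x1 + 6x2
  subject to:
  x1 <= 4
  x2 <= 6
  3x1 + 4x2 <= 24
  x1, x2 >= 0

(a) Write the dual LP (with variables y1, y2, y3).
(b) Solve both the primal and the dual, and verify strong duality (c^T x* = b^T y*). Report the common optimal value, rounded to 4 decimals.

The standard primal-dual pair for 'max c^T x s.t. A x <= b, x >= 0' is:
  Dual:  min b^T y  s.t.  A^T y >= c,  y >= 0.

So the dual LP is:
  minimize  4y1 + 6y2 + 24y3
  subject to:
    y1 + 3y3 >= 5
    y2 + 4y3 >= 6
    y1, y2, y3 >= 0

Solving the primal: x* = (4, 3).
  primal value c^T x* = 38.
Solving the dual: y* = (0.5, 0, 1.5).
  dual value b^T y* = 38.
Strong duality: c^T x* = b^T y*. Confirmed.

38


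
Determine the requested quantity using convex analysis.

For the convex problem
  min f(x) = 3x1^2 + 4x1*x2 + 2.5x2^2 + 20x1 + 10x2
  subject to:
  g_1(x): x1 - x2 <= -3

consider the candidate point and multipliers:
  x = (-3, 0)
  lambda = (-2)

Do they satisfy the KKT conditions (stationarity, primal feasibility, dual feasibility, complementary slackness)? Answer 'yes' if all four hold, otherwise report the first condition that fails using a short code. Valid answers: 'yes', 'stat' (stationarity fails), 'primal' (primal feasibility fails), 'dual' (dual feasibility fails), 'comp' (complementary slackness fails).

Gradient of f: grad f(x) = Q x + c = (2, -2)
Constraint values g_i(x) = a_i^T x - b_i:
  g_1((-3, 0)) = 0
Stationarity residual: grad f(x) + sum_i lambda_i a_i = (0, 0)
  -> stationarity OK
Primal feasibility (all g_i <= 0): OK
Dual feasibility (all lambda_i >= 0): FAILS
Complementary slackness (lambda_i * g_i(x) = 0 for all i): OK

Verdict: the first failing condition is dual_feasibility -> dual.

dual


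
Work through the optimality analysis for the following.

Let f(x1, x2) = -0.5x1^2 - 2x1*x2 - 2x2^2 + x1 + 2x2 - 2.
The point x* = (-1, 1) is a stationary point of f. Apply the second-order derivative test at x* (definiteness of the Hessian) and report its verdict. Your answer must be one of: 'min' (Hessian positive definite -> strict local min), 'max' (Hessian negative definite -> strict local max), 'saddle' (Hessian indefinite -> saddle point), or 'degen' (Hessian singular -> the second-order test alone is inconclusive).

Compute the Hessian H = grad^2 f:
  H = [[-1, -2], [-2, -4]]
Verify stationarity: grad f(x*) = H x* + g = (0, 0).
Eigenvalues of H: -5, 0.
H has a zero eigenvalue (singular; negative semidefinite but not definite), so H is neither positive definite, negative definite, nor indefinite. The second-order test alone is inconclusive -> degen.
(Indeed, f is constant along the null direction of H through x*, so x* is not a strict local extremum.)

degen


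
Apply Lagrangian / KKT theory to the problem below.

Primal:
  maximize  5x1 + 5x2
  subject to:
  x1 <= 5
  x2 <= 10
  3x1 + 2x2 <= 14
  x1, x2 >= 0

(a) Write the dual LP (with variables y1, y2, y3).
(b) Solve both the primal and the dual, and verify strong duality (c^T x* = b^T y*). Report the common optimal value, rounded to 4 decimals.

The standard primal-dual pair for 'max c^T x s.t. A x <= b, x >= 0' is:
  Dual:  min b^T y  s.t.  A^T y >= c,  y >= 0.

So the dual LP is:
  minimize  5y1 + 10y2 + 14y3
  subject to:
    y1 + 3y3 >= 5
    y2 + 2y3 >= 5
    y1, y2, y3 >= 0

Solving the primal: x* = (0, 7).
  primal value c^T x* = 35.
Solving the dual: y* = (0, 0, 2.5).
  dual value b^T y* = 35.
Strong duality: c^T x* = b^T y*. Confirmed.

35
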